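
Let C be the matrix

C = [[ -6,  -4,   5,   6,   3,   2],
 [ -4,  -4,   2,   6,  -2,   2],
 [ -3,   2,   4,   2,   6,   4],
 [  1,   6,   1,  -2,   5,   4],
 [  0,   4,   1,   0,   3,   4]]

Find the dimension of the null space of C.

3

Row reduce to echelon form.
R2 ← R2 − (2/3)·R1: [0, -4/3, -4/3, 2, -4, 2/3]
R3 ← R3 − (1/2)·R1: [0, 4, 3/2, -1, 9/2, 3]
R4 ← R4 + (1/6)·R1: [0, 16/3, 11/6, -1, 11/2, 13/3]
R3 ← R3 + (3)·R2: [0, 0, -5/2, 5, -15/2, 5]
R4 ← R4 + (4)·R2: [0, 0, -7/2, 7, -21/2, 7]
R5 ← R5 + (3)·R2: [0, 0, -3, 6, -9, 6]
R4 ← R4 − (7/5)·R3: [0, 0, 0, 0, 0, 0]
R5 ← R5 − (6/5)·R3: [0, 0, 0, 0, 0, 0]
3 nonzero rows, so rank(C) = 3.
C has 6 columns; by rank–nullity, nullity = 6 − 3 = 3.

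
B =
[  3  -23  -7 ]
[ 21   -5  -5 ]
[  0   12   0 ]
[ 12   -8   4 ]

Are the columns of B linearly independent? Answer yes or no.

yes

Row reduce B to echelon form.
R2 ← R2 − (7)·R1: [0, 156, 44]
R4 ← R4 − (4)·R1: [0, 84, 32]
R3 ← R3 − (1/13)·R2: [0, 0, -44/13]
R4 ← R4 − (7/13)·R2: [0, 0, 108/13]
R4 ← R4 + (27/11)·R3: [0, 0, 0]
3 pivots among 3 columns.
Every column is a pivot column, so the columns are linearly independent.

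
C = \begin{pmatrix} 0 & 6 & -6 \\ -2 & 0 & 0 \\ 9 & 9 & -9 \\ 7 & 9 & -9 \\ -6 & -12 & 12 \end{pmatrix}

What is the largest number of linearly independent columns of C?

Row reduce to echelon form.
Swap R1 ↔ R2
R3 ← R3 + (9/2)·R1: [0, 9, -9]
R4 ← R4 + (7/2)·R1: [0, 9, -9]
R5 ← R5 − (3)·R1: [0, -12, 12]
R3 ← R3 − (3/2)·R2: [0, 0, 0]
R4 ← R4 − (3/2)·R2: [0, 0, 0]
R5 ← R5 + (2)·R2: [0, 0, 0]
Echelon form has 2 nonzero rows, so rank(C) = 2.
The rank gives the maximum number of linearly independent columns: 2.

2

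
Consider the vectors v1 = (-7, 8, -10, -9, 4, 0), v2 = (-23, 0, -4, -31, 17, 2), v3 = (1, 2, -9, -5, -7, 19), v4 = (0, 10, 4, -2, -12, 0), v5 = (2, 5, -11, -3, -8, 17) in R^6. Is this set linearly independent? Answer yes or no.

no

Form the matrix with these vectors as rows and row reduce.
R2 ← R2 − (23/7)·R1: [0, -184/7, 202/7, -10/7, 27/7, 2]
R3 ← R3 + (1/7)·R1: [0, 22/7, -73/7, -44/7, -45/7, 19]
R5 ← R5 + (2/7)·R1: [0, 51/7, -97/7, -39/7, -48/7, 17]
R3 ← R3 + (11/92)·R2: [0, 0, -321/46, -297/46, -549/92, 885/46]
R4 ← R4 + (35/92)·R2: [0, 0, 689/46, -117/46, -969/92, 35/46]
R5 ← R5 + (51/184)·R2: [0, 0, -539/92, -549/92, -1065/184, 1615/92]
R4 ← R4 + (689/321)·R3: [0, 0, 0, -1755/107, -4995/214, 4500/107]
R5 ← R5 − (539/642)·R3: [0, 0, 0, -117/214, -333/428, 150/107]
R5 ← R5 − (1/30)·R4: [0, 0, 0, 0, 0, 0]
4 nonzero rows, so the 5 vectors span a space of dimension 4.
Since 4 < 5, the vectors are linearly dependent.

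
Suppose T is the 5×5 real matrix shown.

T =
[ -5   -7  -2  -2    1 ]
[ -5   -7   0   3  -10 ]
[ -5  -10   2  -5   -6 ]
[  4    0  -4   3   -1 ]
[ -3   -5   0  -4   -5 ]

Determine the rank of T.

Row reduce to echelon form.
R2 ← R2 − R1: [0, 0, 2, 5, -11]
R3 ← R3 − R1: [0, -3, 4, -3, -7]
R4 ← R4 + (4/5)·R1: [0, -28/5, -28/5, 7/5, -1/5]
R5 ← R5 − (3/5)·R1: [0, -4/5, 6/5, -14/5, -28/5]
Swap R2 ↔ R3
R4 ← R4 − (28/15)·R2: [0, 0, -196/15, 7, 193/15]
R5 ← R5 − (4/15)·R2: [0, 0, 2/15, -2, -56/15]
R4 ← R4 + (98/15)·R3: [0, 0, 0, 119/3, -59]
R5 ← R5 − (1/15)·R3: [0, 0, 0, -7/3, -3]
R5 ← R5 + (1/17)·R4: [0, 0, 0, 0, -110/17]
Echelon form has 5 nonzero rows, so rank(T) = 5.

5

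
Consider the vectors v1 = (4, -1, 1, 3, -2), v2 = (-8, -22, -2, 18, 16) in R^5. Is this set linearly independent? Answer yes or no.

Form the matrix with these vectors as rows and row reduce.
R2 ← R2 + (2)·R1: [0, -24, 0, 24, 12]
2 nonzero rows, so the 2 vectors span a space of dimension 2.
Since 2 = 2, the vectors are linearly independent.

yes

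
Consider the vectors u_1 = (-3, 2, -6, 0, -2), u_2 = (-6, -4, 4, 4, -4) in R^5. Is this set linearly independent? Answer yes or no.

Form the matrix with these vectors as rows and row reduce.
R2 ← R2 − (2)·R1: [0, -8, 16, 4, 0]
2 nonzero rows, so the 2 vectors span a space of dimension 2.
Since 2 = 2, the vectors are linearly independent.

yes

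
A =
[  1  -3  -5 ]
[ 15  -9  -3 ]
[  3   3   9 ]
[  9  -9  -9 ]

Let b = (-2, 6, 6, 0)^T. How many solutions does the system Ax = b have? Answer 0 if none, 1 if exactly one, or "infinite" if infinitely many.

Row reduce the augmented matrix [A | b].
R2 ← R2 − (15)·R1: [0, 36, 72, 36]
R3 ← R3 − (3)·R1: [0, 12, 24, 12]
R4 ← R4 − (9)·R1: [0, 18, 36, 18]
R3 ← R3 − (1/3)·R2: [0, 0, 0, 0]
R4 ← R4 − (1/2)·R2: [0, 0, 0, 0]
The echelon form has 2 nonzero rows, and every pivot lies in the first 3 columns, so rank(A) = rank([A|b]) = 2.
The system is consistent.
rank = 2 < 3 unknowns, so there are infinitely many solutions.

infinite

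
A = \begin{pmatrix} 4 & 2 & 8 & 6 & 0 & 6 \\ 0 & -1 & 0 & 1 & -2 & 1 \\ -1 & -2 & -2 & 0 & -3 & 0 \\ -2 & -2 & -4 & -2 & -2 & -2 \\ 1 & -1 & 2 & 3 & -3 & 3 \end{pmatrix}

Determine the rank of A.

2

Row reduce to echelon form.
R3 ← R3 + (1/4)·R1: [0, -3/2, 0, 3/2, -3, 3/2]
R4 ← R4 + (1/2)·R1: [0, -1, 0, 1, -2, 1]
R5 ← R5 − (1/4)·R1: [0, -3/2, 0, 3/2, -3, 3/2]
R3 ← R3 − (3/2)·R2: [0, 0, 0, 0, 0, 0]
R4 ← R4 − R2: [0, 0, 0, 0, 0, 0]
R5 ← R5 − (3/2)·R2: [0, 0, 0, 0, 0, 0]
Echelon form has 2 nonzero rows, so rank(A) = 2.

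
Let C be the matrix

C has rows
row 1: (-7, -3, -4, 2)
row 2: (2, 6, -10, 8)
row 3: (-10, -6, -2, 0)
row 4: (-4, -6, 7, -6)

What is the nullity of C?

Row reduce to echelon form.
R2 ← R2 + (2/7)·R1: [0, 36/7, -78/7, 60/7]
R3 ← R3 − (10/7)·R1: [0, -12/7, 26/7, -20/7]
R4 ← R4 − (4/7)·R1: [0, -30/7, 65/7, -50/7]
R3 ← R3 + (1/3)·R2: [0, 0, 0, 0]
R4 ← R4 + (5/6)·R2: [0, 0, 0, 0]
2 nonzero rows, so rank(C) = 2.
C has 4 columns; by rank–nullity, nullity = 4 − 2 = 2.

2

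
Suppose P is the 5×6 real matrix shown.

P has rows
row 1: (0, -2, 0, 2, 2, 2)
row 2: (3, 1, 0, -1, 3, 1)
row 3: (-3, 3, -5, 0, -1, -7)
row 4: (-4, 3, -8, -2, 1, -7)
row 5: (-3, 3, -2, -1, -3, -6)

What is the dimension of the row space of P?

5

Row reduce to echelon form.
Swap R1 ↔ R2
R3 ← R3 + R1: [0, 4, -5, -1, 2, -6]
R4 ← R4 + (4/3)·R1: [0, 13/3, -8, -10/3, 5, -17/3]
R5 ← R5 + R1: [0, 4, -2, -2, 0, -5]
R3 ← R3 + (2)·R2: [0, 0, -5, 3, 6, -2]
R4 ← R4 + (13/6)·R2: [0, 0, -8, 1, 28/3, -4/3]
R5 ← R5 + (2)·R2: [0, 0, -2, 2, 4, -1]
R4 ← R4 − (8/5)·R3: [0, 0, 0, -19/5, -4/15, 28/15]
R5 ← R5 − (2/5)·R3: [0, 0, 0, 4/5, 8/5, -1/5]
R5 ← R5 + (4/19)·R4: [0, 0, 0, 0, 88/57, 11/57]
Echelon form has 5 nonzero rows, so rank(P) = 5.
The row space has dimension equal to the rank: 5.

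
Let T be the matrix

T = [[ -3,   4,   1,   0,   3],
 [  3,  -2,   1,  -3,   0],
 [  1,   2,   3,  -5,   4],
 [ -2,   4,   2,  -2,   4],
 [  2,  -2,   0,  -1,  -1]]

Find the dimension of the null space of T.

Row reduce to echelon form.
R2 ← R2 + R1: [0, 2, 2, -3, 3]
R3 ← R3 + (1/3)·R1: [0, 10/3, 10/3, -5, 5]
R4 ← R4 − (2/3)·R1: [0, 4/3, 4/3, -2, 2]
R5 ← R5 + (2/3)·R1: [0, 2/3, 2/3, -1, 1]
R3 ← R3 − (5/3)·R2: [0, 0, 0, 0, 0]
R4 ← R4 − (2/3)·R2: [0, 0, 0, 0, 0]
R5 ← R5 − (1/3)·R2: [0, 0, 0, 0, 0]
2 nonzero rows, so rank(T) = 2.
T has 5 columns; by rank–nullity, nullity = 5 − 2 = 3.

3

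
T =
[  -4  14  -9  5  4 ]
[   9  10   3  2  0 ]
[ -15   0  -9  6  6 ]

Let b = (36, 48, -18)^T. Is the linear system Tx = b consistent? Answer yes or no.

yes

Row reduce the augmented matrix [T | b].
R2 ← R2 + (9/4)·R1: [0, 83/2, -69/4, 53/4, 9, 129]
R3 ← R3 − (15/4)·R1: [0, -105/2, 99/4, -51/4, -9, -153]
R3 ← R3 + (105/83)·R2: [0, 0, 243/83, 333/83, 198/83, 846/83]
The echelon form has 3 nonzero rows, and every pivot lies in the first 5 columns, so rank(T) = rank([T|b]) = 3.
The system is consistent.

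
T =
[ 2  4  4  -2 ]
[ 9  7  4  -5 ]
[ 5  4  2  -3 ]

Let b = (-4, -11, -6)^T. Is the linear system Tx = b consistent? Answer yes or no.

Row reduce the augmented matrix [T | b].
R2 ← R2 − (9/2)·R1: [0, -11, -14, 4, 7]
R3 ← R3 − (5/2)·R1: [0, -6, -8, 2, 4]
R3 ← R3 − (6/11)·R2: [0, 0, -4/11, -2/11, 2/11]
The echelon form has 3 nonzero rows, and every pivot lies in the first 4 columns, so rank(T) = rank([T|b]) = 3.
The system is consistent.

yes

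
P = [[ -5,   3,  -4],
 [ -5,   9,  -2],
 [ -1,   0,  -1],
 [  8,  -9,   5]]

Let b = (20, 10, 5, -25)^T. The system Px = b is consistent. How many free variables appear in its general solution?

1

Row reduce the augmented matrix [P | b].
R2 ← R2 − R1: [0, 6, 2, -10]
R3 ← R3 − (1/5)·R1: [0, -3/5, -1/5, 1]
R4 ← R4 + (8/5)·R1: [0, -21/5, -7/5, 7]
R3 ← R3 + (1/10)·R2: [0, 0, 0, 0]
R4 ← R4 + (7/10)·R2: [0, 0, 0, 0]
The echelon form has 2 nonzero rows, and every pivot lies in the first 3 columns, so rank(P) = rank([P|b]) = 2.
The system is consistent.
Free variables = (unknowns) − (rank) = 3 − 2 = 1.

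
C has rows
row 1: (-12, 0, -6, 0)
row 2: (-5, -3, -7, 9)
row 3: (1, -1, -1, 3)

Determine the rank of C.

Row reduce to echelon form.
R2 ← R2 − (5/12)·R1: [0, -3, -9/2, 9]
R3 ← R3 + (1/12)·R1: [0, -1, -3/2, 3]
R3 ← R3 − (1/3)·R2: [0, 0, 0, 0]
Echelon form has 2 nonzero rows, so rank(C) = 2.

2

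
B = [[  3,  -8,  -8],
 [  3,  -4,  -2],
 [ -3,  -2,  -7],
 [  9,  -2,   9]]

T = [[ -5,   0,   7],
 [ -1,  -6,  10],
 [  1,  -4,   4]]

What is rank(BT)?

2

First compute BT:
[[-15,  80, -91],
 [-13,  32, -27],
 [ 10,  40, -69],
 [-34, -24,  79]]
Now row reduce the product.
R2 ← R2 − (13/15)·R1: [0, -112/3, 778/15]
R3 ← R3 + (2/3)·R1: [0, 280/3, -389/3]
R4 ← R4 − (34/15)·R1: [0, -616/3, 4279/15]
R3 ← R3 + (5/2)·R2: [0, 0, 0]
R4 ← R4 − (11/2)·R2: [0, 0, 0]
2 nonzero rows, so rank(BT) = 2.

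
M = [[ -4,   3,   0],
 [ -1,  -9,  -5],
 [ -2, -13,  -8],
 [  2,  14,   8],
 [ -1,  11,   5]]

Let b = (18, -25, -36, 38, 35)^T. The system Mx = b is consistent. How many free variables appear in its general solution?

0

Row reduce the augmented matrix [M | b].
R2 ← R2 − (1/4)·R1: [0, -39/4, -5, -59/2]
R3 ← R3 − (1/2)·R1: [0, -29/2, -8, -45]
R4 ← R4 + (1/2)·R1: [0, 31/2, 8, 47]
R5 ← R5 − (1/4)·R1: [0, 41/4, 5, 61/2]
R3 ← R3 − (58/39)·R2: [0, 0, -22/39, -44/39]
R4 ← R4 + (62/39)·R2: [0, 0, 2/39, 4/39]
R5 ← R5 + (41/39)·R2: [0, 0, -10/39, -20/39]
R4 ← R4 + (1/11)·R3: [0, 0, 0, 0]
R5 ← R5 − (5/11)·R3: [0, 0, 0, 0]
The echelon form has 3 nonzero rows, and every pivot lies in the first 3 columns, so rank(M) = rank([M|b]) = 3.
The system is consistent.
Free variables = (unknowns) − (rank) = 3 − 3 = 0.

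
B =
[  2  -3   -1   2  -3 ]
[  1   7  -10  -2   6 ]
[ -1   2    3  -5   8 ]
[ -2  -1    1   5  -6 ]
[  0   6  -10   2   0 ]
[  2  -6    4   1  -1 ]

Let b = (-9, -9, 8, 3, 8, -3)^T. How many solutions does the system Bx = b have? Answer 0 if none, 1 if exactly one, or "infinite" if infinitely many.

Row reduce the augmented matrix [B | b].
R2 ← R2 − (1/2)·R1: [0, 17/2, -19/2, -3, 15/2, -9/2]
R3 ← R3 + (1/2)·R1: [0, 1/2, 5/2, -4, 13/2, 7/2]
R4 ← R4 + R1: [0, -4, 0, 7, -9, -6]
R6 ← R6 − R1: [0, -3, 5, -1, 2, 6]
R3 ← R3 − (1/17)·R2: [0, 0, 52/17, -65/17, 103/17, 64/17]
R4 ← R4 + (8/17)·R2: [0, 0, -76/17, 95/17, -93/17, -138/17]
R5 ← R5 − (12/17)·R2: [0, 0, -56/17, 70/17, -90/17, 190/17]
R6 ← R6 + (6/17)·R2: [0, 0, 28/17, -35/17, 79/17, 75/17]
R4 ← R4 + (19/13)·R3: [0, 0, 0, 0, 44/13, -34/13]
R5 ← R5 + (14/13)·R3: [0, 0, 0, 0, 16/13, 198/13]
R6 ← R6 − (7/13)·R3: [0, 0, 0, 0, 18/13, 31/13]
R5 ← R5 − (4/11)·R4: [0, 0, 0, 0, 0, 178/11]
R6 ← R6 − (9/22)·R4: [0, 0, 0, 0, 0, 38/11]
R6 ← R6 − (19/89)·R5: [0, 0, 0, 0, 0, 0]
The echelon form has 5 nonzero rows; the last pivot sits in the augmented column, so rank(B) = 4 but rank([B|b]) = 5.
Since the ranks differ, the system is inconsistent.
It has no solutions.

0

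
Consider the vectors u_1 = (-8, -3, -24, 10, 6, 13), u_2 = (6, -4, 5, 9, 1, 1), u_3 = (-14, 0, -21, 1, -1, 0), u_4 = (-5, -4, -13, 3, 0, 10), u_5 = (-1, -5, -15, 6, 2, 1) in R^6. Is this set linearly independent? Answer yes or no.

yes

Form the matrix with these vectors as rows and row reduce.
R2 ← R2 + (3/4)·R1: [0, -25/4, -13, 33/2, 11/2, 43/4]
R3 ← R3 − (7/4)·R1: [0, 21/4, 21, -33/2, -23/2, -91/4]
R4 ← R4 − (5/8)·R1: [0, -17/8, 2, -13/4, -15/4, 15/8]
R5 ← R5 − (1/8)·R1: [0, -37/8, -12, 19/4, 5/4, -5/8]
R3 ← R3 + (21/25)·R2: [0, 0, 252/25, -66/25, -172/25, -343/25]
R4 ← R4 − (17/50)·R2: [0, 0, 321/50, -443/50, -281/50, -89/50]
R5 ← R5 − (37/50)·R2: [0, 0, -119/50, -373/50, -141/50, -429/50]
R4 ← R4 − (107/168)·R3: [0, 0, 0, -201/28, -26/21, 167/24]
R5 ← R5 + (17/72)·R3: [0, 0, 0, -97/12, -40/9, -851/72]
R5 ← R5 − (679/603)·R4: [0, 0, 0, 0, -5518/1809, -71111/3618]
5 nonzero rows, so the 5 vectors span a space of dimension 5.
Since 5 = 5, the vectors are linearly independent.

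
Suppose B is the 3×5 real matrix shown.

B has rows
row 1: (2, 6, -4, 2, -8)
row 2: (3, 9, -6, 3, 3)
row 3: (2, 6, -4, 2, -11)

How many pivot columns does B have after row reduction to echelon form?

2

Row reduce to echelon form.
R2 ← R2 − (3/2)·R1: [0, 0, 0, 0, 15]
R3 ← R3 − R1: [0, 0, 0, 0, -3]
R3 ← R3 + (1/5)·R2: [0, 0, 0, 0, 0]
Echelon form has 2 nonzero rows, so rank(B) = 2.
Each nonzero row contributes one pivot column: 2 pivot columns.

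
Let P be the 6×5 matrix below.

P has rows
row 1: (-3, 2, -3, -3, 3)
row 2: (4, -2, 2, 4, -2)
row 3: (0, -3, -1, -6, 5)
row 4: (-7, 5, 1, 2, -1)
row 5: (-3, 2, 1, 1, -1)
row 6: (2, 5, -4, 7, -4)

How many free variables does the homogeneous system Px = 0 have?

Row reduce to echelon form.
R2 ← R2 + (4/3)·R1: [0, 2/3, -2, 0, 2]
R4 ← R4 − (7/3)·R1: [0, 1/3, 8, 9, -8]
R5 ← R5 − R1: [0, 0, 4, 4, -4]
R6 ← R6 + (2/3)·R1: [0, 19/3, -6, 5, -2]
R3 ← R3 + (9/2)·R2: [0, 0, -10, -6, 14]
R4 ← R4 − (1/2)·R2: [0, 0, 9, 9, -9]
R6 ← R6 − (19/2)·R2: [0, 0, 13, 5, -21]
R4 ← R4 + (9/10)·R3: [0, 0, 0, 18/5, 18/5]
R5 ← R5 + (2/5)·R3: [0, 0, 0, 8/5, 8/5]
R6 ← R6 + (13/10)·R3: [0, 0, 0, -14/5, -14/5]
R5 ← R5 − (4/9)·R4: [0, 0, 0, 0, 0]
R6 ← R6 + (7/9)·R4: [0, 0, 0, 0, 0]
4 nonzero rows, so rank(P) = 4.
P has 5 columns; by rank–nullity, nullity = 5 − 4 = 1.

1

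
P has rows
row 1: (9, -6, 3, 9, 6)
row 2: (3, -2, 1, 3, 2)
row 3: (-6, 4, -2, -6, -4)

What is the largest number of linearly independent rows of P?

Row reduce to echelon form.
R2 ← R2 − (1/3)·R1: [0, 0, 0, 0, 0]
R3 ← R3 + (2/3)·R1: [0, 0, 0, 0, 0]
Echelon form has 1 nonzero row, so rank(P) = 1.
The rank gives the maximum number of linearly independent rows: 1.

1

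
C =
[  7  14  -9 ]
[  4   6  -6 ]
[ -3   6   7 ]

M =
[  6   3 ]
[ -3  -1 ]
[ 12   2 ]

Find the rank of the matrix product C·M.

2

First compute CM:
[[-108, -11],
 [-66,  -6],
 [ 48,  -1]]
Now row reduce the product.
R2 ← R2 − (11/18)·R1: [0, 13/18]
R3 ← R3 + (4/9)·R1: [0, -53/9]
R3 ← R3 + (106/13)·R2: [0, 0]
2 nonzero rows, so rank(CM) = 2.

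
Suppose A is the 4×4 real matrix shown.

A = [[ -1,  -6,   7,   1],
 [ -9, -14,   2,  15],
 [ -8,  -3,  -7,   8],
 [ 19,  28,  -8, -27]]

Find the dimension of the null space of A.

Row reduce to echelon form.
R2 ← R2 − (9)·R1: [0, 40, -61, 6]
R3 ← R3 − (8)·R1: [0, 45, -63, 0]
R4 ← R4 + (19)·R1: [0, -86, 125, -8]
R3 ← R3 − (9/8)·R2: [0, 0, 45/8, -27/4]
R4 ← R4 + (43/20)·R2: [0, 0, -123/20, 49/10]
R4 ← R4 + (82/75)·R3: [0, 0, 0, -62/25]
4 nonzero rows, so rank(A) = 4.
A has 4 columns; by rank–nullity, nullity = 4 − 4 = 0.

0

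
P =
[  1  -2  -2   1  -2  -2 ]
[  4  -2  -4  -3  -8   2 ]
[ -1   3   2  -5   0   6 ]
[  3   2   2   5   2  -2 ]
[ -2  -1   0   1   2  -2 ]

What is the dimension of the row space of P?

3

Row reduce to echelon form.
R2 ← R2 − (4)·R1: [0, 6, 4, -7, 0, 10]
R3 ← R3 + R1: [0, 1, 0, -4, -2, 4]
R4 ← R4 − (3)·R1: [0, 8, 8, 2, 8, 4]
R5 ← R5 + (2)·R1: [0, -5, -4, 3, -2, -6]
R3 ← R3 − (1/6)·R2: [0, 0, -2/3, -17/6, -2, 7/3]
R4 ← R4 − (4/3)·R2: [0, 0, 8/3, 34/3, 8, -28/3]
R5 ← R5 + (5/6)·R2: [0, 0, -2/3, -17/6, -2, 7/3]
R4 ← R4 + (4)·R3: [0, 0, 0, 0, 0, 0]
R5 ← R5 − R3: [0, 0, 0, 0, 0, 0]
Echelon form has 3 nonzero rows, so rank(P) = 3.
The row space has dimension equal to the rank: 3.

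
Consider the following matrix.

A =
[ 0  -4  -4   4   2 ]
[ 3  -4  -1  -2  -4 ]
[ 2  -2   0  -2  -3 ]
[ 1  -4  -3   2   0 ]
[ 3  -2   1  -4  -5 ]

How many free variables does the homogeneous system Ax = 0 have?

Row reduce to echelon form.
Swap R1 ↔ R2
R3 ← R3 − (2/3)·R1: [0, 2/3, 2/3, -2/3, -1/3]
R4 ← R4 − (1/3)·R1: [0, -8/3, -8/3, 8/3, 4/3]
R5 ← R5 − R1: [0, 2, 2, -2, -1]
R3 ← R3 + (1/6)·R2: [0, 0, 0, 0, 0]
R4 ← R4 − (2/3)·R2: [0, 0, 0, 0, 0]
R5 ← R5 + (1/2)·R2: [0, 0, 0, 0, 0]
2 nonzero rows, so rank(A) = 2.
A has 5 columns; by rank–nullity, nullity = 5 − 2 = 3.

3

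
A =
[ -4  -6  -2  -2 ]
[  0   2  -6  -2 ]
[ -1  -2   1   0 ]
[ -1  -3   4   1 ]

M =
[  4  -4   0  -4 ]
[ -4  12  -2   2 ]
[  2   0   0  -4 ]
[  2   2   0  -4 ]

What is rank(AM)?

First compute AM:
[[  0, -60,  12,  20],
 [-24,  20,  -4,  36],
 [  6, -20,   4,  -4],
 [ 18, -30,   6, -22]]
Now row reduce the product.
Swap R1 ↔ R2
R3 ← R3 + (1/4)·R1: [0, -15, 3, 5]
R4 ← R4 + (3/4)·R1: [0, -15, 3, 5]
R3 ← R3 − (1/4)·R2: [0, 0, 0, 0]
R4 ← R4 − (1/4)·R2: [0, 0, 0, 0]
2 nonzero rows, so rank(AM) = 2.

2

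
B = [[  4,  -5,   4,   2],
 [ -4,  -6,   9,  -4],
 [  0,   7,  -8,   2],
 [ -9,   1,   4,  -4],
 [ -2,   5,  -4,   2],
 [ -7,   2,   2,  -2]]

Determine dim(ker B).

1

Row reduce to echelon form.
R2 ← R2 + R1: [0, -11, 13, -2]
R4 ← R4 + (9/4)·R1: [0, -41/4, 13, 1/2]
R5 ← R5 + (1/2)·R1: [0, 5/2, -2, 3]
R6 ← R6 + (7/4)·R1: [0, -27/4, 9, 3/2]
R3 ← R3 + (7/11)·R2: [0, 0, 3/11, 8/11]
R4 ← R4 − (41/44)·R2: [0, 0, 39/44, 26/11]
R5 ← R5 + (5/22)·R2: [0, 0, 21/22, 28/11]
R6 ← R6 − (27/44)·R2: [0, 0, 45/44, 30/11]
R4 ← R4 − (13/4)·R3: [0, 0, 0, 0]
R5 ← R5 − (7/2)·R3: [0, 0, 0, 0]
R6 ← R6 − (15/4)·R3: [0, 0, 0, 0]
3 nonzero rows, so rank(B) = 3.
B has 4 columns; by rank–nullity, nullity = 4 − 3 = 1.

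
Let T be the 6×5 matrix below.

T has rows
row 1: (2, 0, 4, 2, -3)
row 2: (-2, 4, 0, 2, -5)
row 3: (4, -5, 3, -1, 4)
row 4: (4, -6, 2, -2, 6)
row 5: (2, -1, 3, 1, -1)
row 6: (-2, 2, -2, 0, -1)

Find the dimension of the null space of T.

3

Row reduce to echelon form.
R2 ← R2 + R1: [0, 4, 4, 4, -8]
R3 ← R3 − (2)·R1: [0, -5, -5, -5, 10]
R4 ← R4 − (2)·R1: [0, -6, -6, -6, 12]
R5 ← R5 − R1: [0, -1, -1, -1, 2]
R6 ← R6 + R1: [0, 2, 2, 2, -4]
R3 ← R3 + (5/4)·R2: [0, 0, 0, 0, 0]
R4 ← R4 + (3/2)·R2: [0, 0, 0, 0, 0]
R5 ← R5 + (1/4)·R2: [0, 0, 0, 0, 0]
R6 ← R6 − (1/2)·R2: [0, 0, 0, 0, 0]
2 nonzero rows, so rank(T) = 2.
T has 5 columns; by rank–nullity, nullity = 5 − 2 = 3.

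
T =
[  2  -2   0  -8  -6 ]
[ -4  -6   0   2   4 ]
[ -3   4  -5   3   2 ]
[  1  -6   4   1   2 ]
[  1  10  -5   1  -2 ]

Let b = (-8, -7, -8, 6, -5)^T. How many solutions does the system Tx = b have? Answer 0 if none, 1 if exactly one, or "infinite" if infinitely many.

0

Row reduce the augmented matrix [T | b].
R2 ← R2 + (2)·R1: [0, -10, 0, -14, -8, -23]
R3 ← R3 + (3/2)·R1: [0, 1, -5, -9, -7, -20]
R4 ← R4 − (1/2)·R1: [0, -5, 4, 5, 5, 10]
R5 ← R5 − (1/2)·R1: [0, 11, -5, 5, 1, -1]
R3 ← R3 + (1/10)·R2: [0, 0, -5, -52/5, -39/5, -223/10]
R4 ← R4 − (1/2)·R2: [0, 0, 4, 12, 9, 43/2]
R5 ← R5 + (11/10)·R2: [0, 0, -5, -52/5, -39/5, -263/10]
R4 ← R4 + (4/5)·R3: [0, 0, 0, 92/25, 69/25, 183/50]
R5 ← R5 − R3: [0, 0, 0, 0, 0, -4]
The echelon form has 5 nonzero rows; the last pivot sits in the augmented column, so rank(T) = 4 but rank([T|b]) = 5.
Since the ranks differ, the system is inconsistent.
It has no solutions.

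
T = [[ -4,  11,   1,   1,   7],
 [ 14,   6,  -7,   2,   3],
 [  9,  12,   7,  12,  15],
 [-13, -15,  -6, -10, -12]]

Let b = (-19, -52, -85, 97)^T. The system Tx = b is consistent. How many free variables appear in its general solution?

1

Row reduce the augmented matrix [T | b].
R2 ← R2 + (7/2)·R1: [0, 89/2, -7/2, 11/2, 55/2, -237/2]
R3 ← R3 + (9/4)·R1: [0, 147/4, 37/4, 57/4, 123/4, -511/4]
R4 ← R4 − (13/4)·R1: [0, -203/4, -37/4, -53/4, -139/4, 635/4]
R3 ← R3 − (147/178)·R2: [0, 0, 2161/178, 864/89, 1431/178, -2660/89]
R4 ← R4 + (203/178)·R2: [0, 0, -2357/178, -621/89, -603/178, 2101/89]
R4 ← R4 + (2357/2161)·R3: [0, 0, 0, 7803/2161, 11628/2161, -19431/2161]
The echelon form has 4 nonzero rows, and every pivot lies in the first 5 columns, so rank(T) = rank([T|b]) = 4.
The system is consistent.
Free variables = (unknowns) − (rank) = 5 − 4 = 1.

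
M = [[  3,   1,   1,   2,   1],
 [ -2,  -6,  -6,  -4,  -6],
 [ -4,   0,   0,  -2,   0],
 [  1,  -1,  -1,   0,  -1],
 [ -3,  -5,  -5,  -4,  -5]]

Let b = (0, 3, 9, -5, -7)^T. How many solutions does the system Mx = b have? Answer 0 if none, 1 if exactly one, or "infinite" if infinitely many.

0

Row reduce the augmented matrix [M | b].
R2 ← R2 + (2/3)·R1: [0, -16/3, -16/3, -8/3, -16/3, 3]
R3 ← R3 + (4/3)·R1: [0, 4/3, 4/3, 2/3, 4/3, 9]
R4 ← R4 − (1/3)·R1: [0, -4/3, -4/3, -2/3, -4/3, -5]
R5 ← R5 + R1: [0, -4, -4, -2, -4, -7]
R3 ← R3 + (1/4)·R2: [0, 0, 0, 0, 0, 39/4]
R4 ← R4 − (1/4)·R2: [0, 0, 0, 0, 0, -23/4]
R5 ← R5 − (3/4)·R2: [0, 0, 0, 0, 0, -37/4]
R4 ← R4 + (23/39)·R3: [0, 0, 0, 0, 0, 0]
R5 ← R5 + (37/39)·R3: [0, 0, 0, 0, 0, 0]
The echelon form has 3 nonzero rows; the last pivot sits in the augmented column, so rank(M) = 2 but rank([M|b]) = 3.
Since the ranks differ, the system is inconsistent.
It has no solutions.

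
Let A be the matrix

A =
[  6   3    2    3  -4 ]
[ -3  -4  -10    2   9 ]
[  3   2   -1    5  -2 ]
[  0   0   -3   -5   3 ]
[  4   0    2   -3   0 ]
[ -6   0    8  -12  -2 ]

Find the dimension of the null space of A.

0

Row reduce to echelon form.
R2 ← R2 + (1/2)·R1: [0, -5/2, -9, 7/2, 7]
R3 ← R3 − (1/2)·R1: [0, 1/2, -2, 7/2, 0]
R5 ← R5 − (2/3)·R1: [0, -2, 2/3, -5, 8/3]
R6 ← R6 + R1: [0, 3, 10, -9, -6]
R3 ← R3 + (1/5)·R2: [0, 0, -19/5, 21/5, 7/5]
R5 ← R5 − (4/5)·R2: [0, 0, 118/15, -39/5, -44/15]
R6 ← R6 + (6/5)·R2: [0, 0, -4/5, -24/5, 12/5]
R4 ← R4 − (15/19)·R3: [0, 0, 0, -158/19, 36/19]
R5 ← R5 + (118/57)·R3: [0, 0, 0, 17/19, -2/57]
R6 ← R6 − (4/19)·R3: [0, 0, 0, -108/19, 40/19]
R5 ← R5 + (17/158)·R4: [0, 0, 0, 0, 40/237]
R6 ← R6 − (54/79)·R4: [0, 0, 0, 0, 64/79]
R6 ← R6 − (24/5)·R5: [0, 0, 0, 0, 0]
5 nonzero rows, so rank(A) = 5.
A has 5 columns; by rank–nullity, nullity = 5 − 5 = 0.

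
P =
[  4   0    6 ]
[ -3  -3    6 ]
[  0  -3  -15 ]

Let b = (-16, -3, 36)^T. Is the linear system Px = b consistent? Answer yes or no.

Row reduce the augmented matrix [P | b].
R2 ← R2 + (3/4)·R1: [0, -3, 21/2, -15]
R3 ← R3 − R2: [0, 0, -51/2, 51]
The echelon form has 3 nonzero rows, and every pivot lies in the first 3 columns, so rank(P) = rank([P|b]) = 3.
The system is consistent.

yes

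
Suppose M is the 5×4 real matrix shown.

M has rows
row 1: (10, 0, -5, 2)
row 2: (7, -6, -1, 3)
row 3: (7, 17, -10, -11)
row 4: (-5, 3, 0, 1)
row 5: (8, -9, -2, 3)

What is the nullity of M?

0

Row reduce to echelon form.
R2 ← R2 − (7/10)·R1: [0, -6, 5/2, 8/5]
R3 ← R3 − (7/10)·R1: [0, 17, -13/2, -62/5]
R4 ← R4 + (1/2)·R1: [0, 3, -5/2, 2]
R5 ← R5 − (4/5)·R1: [0, -9, 2, 7/5]
R3 ← R3 + (17/6)·R2: [0, 0, 7/12, -118/15]
R4 ← R4 + (1/2)·R2: [0, 0, -5/4, 14/5]
R5 ← R5 − (3/2)·R2: [0, 0, -7/4, -1]
R4 ← R4 + (15/7)·R3: [0, 0, 0, -492/35]
R5 ← R5 + (3)·R3: [0, 0, 0, -123/5]
R5 ← R5 − (7/4)·R4: [0, 0, 0, 0]
4 nonzero rows, so rank(M) = 4.
M has 4 columns; by rank–nullity, nullity = 4 − 4 = 0.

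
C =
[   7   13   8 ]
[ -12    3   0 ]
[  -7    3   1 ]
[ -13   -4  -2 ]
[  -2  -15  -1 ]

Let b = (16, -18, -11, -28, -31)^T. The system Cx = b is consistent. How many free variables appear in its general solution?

Row reduce the augmented matrix [C | b].
R2 ← R2 + (12/7)·R1: [0, 177/7, 96/7, 66/7]
R3 ← R3 + R1: [0, 16, 9, 5]
R4 ← R4 + (13/7)·R1: [0, 141/7, 90/7, 12/7]
R5 ← R5 + (2/7)·R1: [0, -79/7, 9/7, -185/7]
R3 ← R3 − (112/177)·R2: [0, 0, 19/59, -57/59]
R4 ← R4 − (47/59)·R2: [0, 0, 114/59, -342/59]
R5 ← R5 + (79/177)·R2: [0, 0, 437/59, -1311/59]
R4 ← R4 − (6)·R3: [0, 0, 0, 0]
R5 ← R5 − (23)·R3: [0, 0, 0, 0]
The echelon form has 3 nonzero rows, and every pivot lies in the first 3 columns, so rank(C) = rank([C|b]) = 3.
The system is consistent.
Free variables = (unknowns) − (rank) = 3 − 3 = 0.

0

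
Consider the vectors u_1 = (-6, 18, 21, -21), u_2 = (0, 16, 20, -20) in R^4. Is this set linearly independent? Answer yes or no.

Form the matrix with these vectors as rows and row reduce.
2 nonzero rows, so the 2 vectors span a space of dimension 2.
Since 2 = 2, the vectors are linearly independent.

yes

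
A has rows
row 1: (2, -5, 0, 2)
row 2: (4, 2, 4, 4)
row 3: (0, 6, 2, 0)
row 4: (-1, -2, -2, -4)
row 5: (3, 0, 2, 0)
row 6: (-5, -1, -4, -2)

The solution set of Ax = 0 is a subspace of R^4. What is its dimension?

1

Row reduce to echelon form.
R2 ← R2 − (2)·R1: [0, 12, 4, 0]
R4 ← R4 + (1/2)·R1: [0, -9/2, -2, -3]
R5 ← R5 − (3/2)·R1: [0, 15/2, 2, -3]
R6 ← R6 + (5/2)·R1: [0, -27/2, -4, 3]
R3 ← R3 − (1/2)·R2: [0, 0, 0, 0]
R4 ← R4 + (3/8)·R2: [0, 0, -1/2, -3]
R5 ← R5 − (5/8)·R2: [0, 0, -1/2, -3]
R6 ← R6 + (9/8)·R2: [0, 0, 1/2, 3]
Swap R3 ↔ R4
R5 ← R5 − R3: [0, 0, 0, 0]
R6 ← R6 + R3: [0, 0, 0, 0]
3 nonzero rows, so rank(A) = 3.
A has 4 columns; by rank–nullity, nullity = 4 − 3 = 1.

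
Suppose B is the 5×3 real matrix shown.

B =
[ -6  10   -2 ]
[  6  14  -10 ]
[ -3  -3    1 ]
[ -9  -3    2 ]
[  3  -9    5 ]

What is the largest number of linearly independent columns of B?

3

Row reduce to echelon form.
R2 ← R2 + R1: [0, 24, -12]
R3 ← R3 − (1/2)·R1: [0, -8, 2]
R4 ← R4 − (3/2)·R1: [0, -18, 5]
R5 ← R5 + (1/2)·R1: [0, -4, 4]
R3 ← R3 + (1/3)·R2: [0, 0, -2]
R4 ← R4 + (3/4)·R2: [0, 0, -4]
R5 ← R5 + (1/6)·R2: [0, 0, 2]
R4 ← R4 − (2)·R3: [0, 0, 0]
R5 ← R5 + R3: [0, 0, 0]
Echelon form has 3 nonzero rows, so rank(B) = 3.
The rank gives the maximum number of linearly independent columns: 3.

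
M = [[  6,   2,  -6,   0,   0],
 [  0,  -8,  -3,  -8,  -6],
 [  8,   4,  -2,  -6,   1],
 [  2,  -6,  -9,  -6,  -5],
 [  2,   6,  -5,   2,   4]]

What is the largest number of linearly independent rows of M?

4

Row reduce to echelon form.
R3 ← R3 − (4/3)·R1: [0, 4/3, 6, -6, 1]
R4 ← R4 − (1/3)·R1: [0, -20/3, -7, -6, -5]
R5 ← R5 − (1/3)·R1: [0, 16/3, -3, 2, 4]
R3 ← R3 + (1/6)·R2: [0, 0, 11/2, -22/3, 0]
R4 ← R4 − (5/6)·R2: [0, 0, -9/2, 2/3, 0]
R5 ← R5 + (2/3)·R2: [0, 0, -5, -10/3, 0]
R4 ← R4 + (9/11)·R3: [0, 0, 0, -16/3, 0]
R5 ← R5 + (10/11)·R3: [0, 0, 0, -10, 0]
R5 ← R5 − (15/8)·R4: [0, 0, 0, 0, 0]
Echelon form has 4 nonzero rows, so rank(M) = 4.
The rank gives the maximum number of linearly independent rows: 4.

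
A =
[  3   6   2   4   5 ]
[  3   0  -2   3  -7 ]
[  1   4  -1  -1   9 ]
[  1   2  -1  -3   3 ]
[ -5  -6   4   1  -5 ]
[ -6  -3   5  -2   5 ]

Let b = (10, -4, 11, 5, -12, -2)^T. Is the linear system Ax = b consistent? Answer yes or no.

Row reduce the augmented matrix [A | b].
R2 ← R2 − R1: [0, -6, -4, -1, -12, -14]
R3 ← R3 − (1/3)·R1: [0, 2, -5/3, -7/3, 22/3, 23/3]
R4 ← R4 − (1/3)·R1: [0, 0, -5/3, -13/3, 4/3, 5/3]
R5 ← R5 + (5/3)·R1: [0, 4, 22/3, 23/3, 10/3, 14/3]
R6 ← R6 + (2)·R1: [0, 9, 9, 6, 15, 18]
R3 ← R3 + (1/3)·R2: [0, 0, -3, -8/3, 10/3, 3]
R5 ← R5 + (2/3)·R2: [0, 0, 14/3, 7, -14/3, -14/3]
R6 ← R6 + (3/2)·R2: [0, 0, 3, 9/2, -3, -3]
R4 ← R4 − (5/9)·R3: [0, 0, 0, -77/27, -14/27, 0]
R5 ← R5 + (14/9)·R3: [0, 0, 0, 77/27, 14/27, 0]
R6 ← R6 + R3: [0, 0, 0, 11/6, 1/3, 0]
R5 ← R5 + R4: [0, 0, 0, 0, 0, 0]
R6 ← R6 + (9/14)·R4: [0, 0, 0, 0, 0, 0]
The echelon form has 4 nonzero rows, and every pivot lies in the first 5 columns, so rank(A) = rank([A|b]) = 4.
The system is consistent.

yes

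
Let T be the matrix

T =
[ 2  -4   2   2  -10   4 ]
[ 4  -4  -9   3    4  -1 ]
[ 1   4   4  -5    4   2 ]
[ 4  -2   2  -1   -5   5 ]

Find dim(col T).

3

Row reduce to echelon form.
R2 ← R2 − (2)·R1: [0, 4, -13, -1, 24, -9]
R3 ← R3 − (1/2)·R1: [0, 6, 3, -6, 9, 0]
R4 ← R4 − (2)·R1: [0, 6, -2, -5, 15, -3]
R3 ← R3 − (3/2)·R2: [0, 0, 45/2, -9/2, -27, 27/2]
R4 ← R4 − (3/2)·R2: [0, 0, 35/2, -7/2, -21, 21/2]
R4 ← R4 − (7/9)·R3: [0, 0, 0, 0, 0, 0]
Echelon form has 3 nonzero rows, so rank(T) = 3.
The column space has dimension equal to the rank: 3.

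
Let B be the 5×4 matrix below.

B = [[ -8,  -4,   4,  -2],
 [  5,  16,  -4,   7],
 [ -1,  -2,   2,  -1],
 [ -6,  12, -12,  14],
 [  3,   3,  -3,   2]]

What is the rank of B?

4

Row reduce to echelon form.
R2 ← R2 + (5/8)·R1: [0, 27/2, -3/2, 23/4]
R3 ← R3 − (1/8)·R1: [0, -3/2, 3/2, -3/4]
R4 ← R4 − (3/4)·R1: [0, 15, -15, 31/2]
R5 ← R5 + (3/8)·R1: [0, 3/2, -3/2, 5/4]
R3 ← R3 + (1/9)·R2: [0, 0, 4/3, -1/9]
R4 ← R4 − (10/9)·R2: [0, 0, -40/3, 82/9]
R5 ← R5 − (1/9)·R2: [0, 0, -4/3, 11/18]
R4 ← R4 + (10)·R3: [0, 0, 0, 8]
R5 ← R5 + R3: [0, 0, 0, 1/2]
R5 ← R5 − (1/16)·R4: [0, 0, 0, 0]
Echelon form has 4 nonzero rows, so rank(B) = 4.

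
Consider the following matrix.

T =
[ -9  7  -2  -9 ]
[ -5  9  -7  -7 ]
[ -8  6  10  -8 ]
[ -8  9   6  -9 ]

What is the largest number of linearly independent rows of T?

Row reduce to echelon form.
R2 ← R2 − (5/9)·R1: [0, 46/9, -53/9, -2]
R3 ← R3 − (8/9)·R1: [0, -2/9, 106/9, 0]
R4 ← R4 − (8/9)·R1: [0, 25/9, 70/9, -1]
R3 ← R3 + (1/23)·R2: [0, 0, 265/23, -2/23]
R4 ← R4 − (25/46)·R2: [0, 0, 505/46, 2/23]
R4 ← R4 − (101/106)·R3: [0, 0, 0, 9/53]
Echelon form has 4 nonzero rows, so rank(T) = 4.
The rank gives the maximum number of linearly independent rows: 4.

4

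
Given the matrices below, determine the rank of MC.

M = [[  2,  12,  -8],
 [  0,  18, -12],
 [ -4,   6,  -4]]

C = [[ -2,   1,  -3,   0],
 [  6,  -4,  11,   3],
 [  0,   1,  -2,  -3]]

First compute MC:
[[ 68, -54, 142,  60],
 [108, -84, 222,  90],
 [ 44, -32,  86,  30]]
Now row reduce the product.
R2 ← R2 − (27/17)·R1: [0, 30/17, -60/17, -90/17]
R3 ← R3 − (11/17)·R1: [0, 50/17, -100/17, -150/17]
R3 ← R3 − (5/3)·R2: [0, 0, 0, 0]
2 nonzero rows, so rank(MC) = 2.

2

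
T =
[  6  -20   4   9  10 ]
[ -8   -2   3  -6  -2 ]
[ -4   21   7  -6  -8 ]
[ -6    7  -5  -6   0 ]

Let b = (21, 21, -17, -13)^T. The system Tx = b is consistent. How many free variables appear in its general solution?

1

Row reduce the augmented matrix [T | b].
R2 ← R2 + (4/3)·R1: [0, -86/3, 25/3, 6, 34/3, 49]
R3 ← R3 + (2/3)·R1: [0, 23/3, 29/3, 0, -4/3, -3]
R4 ← R4 + R1: [0, -13, -1, 3, 10, 8]
R3 ← R3 + (23/86)·R2: [0, 0, 1023/86, 69/43, 73/43, 869/86]
R4 ← R4 − (39/86)·R2: [0, 0, -411/86, 12/43, 209/43, -1223/86]
R4 ← R4 + (137/341)·R3: [0, 0, 0, 315/341, 1890/341, -315/31]
The echelon form has 4 nonzero rows, and every pivot lies in the first 5 columns, so rank(T) = rank([T|b]) = 4.
The system is consistent.
Free variables = (unknowns) − (rank) = 5 − 4 = 1.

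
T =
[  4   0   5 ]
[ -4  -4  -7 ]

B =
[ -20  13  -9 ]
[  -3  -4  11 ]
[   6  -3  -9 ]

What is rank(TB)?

First compute TB:
[[-50,  37, -81],
 [ 50, -15,  55]]
Now row reduce the product.
R2 ← R2 + R1: [0, 22, -26]
2 nonzero rows, so rank(TB) = 2.

2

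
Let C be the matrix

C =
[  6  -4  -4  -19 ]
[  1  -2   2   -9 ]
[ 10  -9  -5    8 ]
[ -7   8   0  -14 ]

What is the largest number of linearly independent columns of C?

Row reduce to echelon form.
R2 ← R2 − (1/6)·R1: [0, -4/3, 8/3, -35/6]
R3 ← R3 − (5/3)·R1: [0, -7/3, 5/3, 119/3]
R4 ← R4 + (7/6)·R1: [0, 10/3, -14/3, -217/6]
R3 ← R3 − (7/4)·R2: [0, 0, -3, 399/8]
R4 ← R4 + (5/2)·R2: [0, 0, 2, -203/4]
R4 ← R4 + (2/3)·R3: [0, 0, 0, -35/2]
Echelon form has 4 nonzero rows, so rank(C) = 4.
The rank gives the maximum number of linearly independent columns: 4.

4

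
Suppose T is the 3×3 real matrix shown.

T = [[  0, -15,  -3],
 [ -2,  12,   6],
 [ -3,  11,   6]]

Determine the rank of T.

Row reduce to echelon form.
Swap R1 ↔ R2
R3 ← R3 − (3/2)·R1: [0, -7, -3]
R3 ← R3 − (7/15)·R2: [0, 0, -8/5]
Echelon form has 3 nonzero rows, so rank(T) = 3.

3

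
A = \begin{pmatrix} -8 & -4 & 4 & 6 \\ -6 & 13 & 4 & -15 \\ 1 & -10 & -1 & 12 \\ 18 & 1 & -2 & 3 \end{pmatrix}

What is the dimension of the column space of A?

4

Row reduce to echelon form.
R2 ← R2 − (3/4)·R1: [0, 16, 1, -39/2]
R3 ← R3 + (1/8)·R1: [0, -21/2, -1/2, 51/4]
R4 ← R4 + (9/4)·R1: [0, -8, 7, 33/2]
R3 ← R3 + (21/32)·R2: [0, 0, 5/32, -3/64]
R4 ← R4 + (1/2)·R2: [0, 0, 15/2, 27/4]
R4 ← R4 − (48)·R3: [0, 0, 0, 9]
Echelon form has 4 nonzero rows, so rank(A) = 4.
The column space has dimension equal to the rank: 4.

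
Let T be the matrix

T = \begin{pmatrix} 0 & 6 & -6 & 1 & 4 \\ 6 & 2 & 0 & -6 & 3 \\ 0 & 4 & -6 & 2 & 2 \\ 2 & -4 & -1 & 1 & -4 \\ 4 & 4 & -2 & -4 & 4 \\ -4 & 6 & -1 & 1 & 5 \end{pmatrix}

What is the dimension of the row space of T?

Row reduce to echelon form.
Swap R1 ↔ R2
R4 ← R4 − (1/3)·R1: [0, -14/3, -1, 3, -5]
R5 ← R5 − (2/3)·R1: [0, 8/3, -2, 0, 2]
R6 ← R6 + (2/3)·R1: [0, 22/3, -1, -3, 7]
R3 ← R3 − (2/3)·R2: [0, 0, -2, 4/3, -2/3]
R4 ← R4 + (7/9)·R2: [0, 0, -17/3, 34/9, -17/9]
R5 ← R5 − (4/9)·R2: [0, 0, 2/3, -4/9, 2/9]
R6 ← R6 − (11/9)·R2: [0, 0, 19/3, -38/9, 19/9]
R4 ← R4 − (17/6)·R3: [0, 0, 0, 0, 0]
R5 ← R5 + (1/3)·R3: [0, 0, 0, 0, 0]
R6 ← R6 + (19/6)·R3: [0, 0, 0, 0, 0]
Echelon form has 3 nonzero rows, so rank(T) = 3.
The row space has dimension equal to the rank: 3.

3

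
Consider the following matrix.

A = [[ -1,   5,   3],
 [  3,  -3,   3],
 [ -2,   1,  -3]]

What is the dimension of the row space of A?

2

Row reduce to echelon form.
R2 ← R2 + (3)·R1: [0, 12, 12]
R3 ← R3 − (2)·R1: [0, -9, -9]
R3 ← R3 + (3/4)·R2: [0, 0, 0]
Echelon form has 2 nonzero rows, so rank(A) = 2.
The row space has dimension equal to the rank: 2.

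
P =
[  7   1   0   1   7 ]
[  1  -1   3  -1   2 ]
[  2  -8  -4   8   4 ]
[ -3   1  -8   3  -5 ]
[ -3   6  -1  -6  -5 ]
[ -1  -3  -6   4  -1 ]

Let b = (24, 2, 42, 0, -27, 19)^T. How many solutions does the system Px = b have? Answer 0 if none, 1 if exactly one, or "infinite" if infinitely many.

Row reduce the augmented matrix [P | b].
R2 ← R2 − (1/7)·R1: [0, -8/7, 3, -8/7, 1, -10/7]
R3 ← R3 − (2/7)·R1: [0, -58/7, -4, 54/7, 2, 246/7]
R4 ← R4 + (3/7)·R1: [0, 10/7, -8, 24/7, -2, 72/7]
R5 ← R5 + (3/7)·R1: [0, 45/7, -1, -39/7, -2, -117/7]
R6 ← R6 + (1/7)·R1: [0, -20/7, -6, 29/7, 0, 157/7]
R3 ← R3 − (29/4)·R2: [0, 0, -103/4, 16, -21/4, 91/2]
R4 ← R4 + (5/4)·R2: [0, 0, -17/4, 2, -3/4, 17/2]
R5 ← R5 + (45/8)·R2: [0, 0, 127/8, -12, 29/8, -99/4]
R6 ← R6 − (5/2)·R2: [0, 0, -27/2, 7, -5/2, 26]
R4 ← R4 − (17/103)·R3: [0, 0, 0, -66/103, 12/103, 102/103]
R5 ← R5 + (127/206)·R3: [0, 0, 0, -220/103, 40/103, 340/103]
R6 ← R6 − (54/103)·R3: [0, 0, 0, -143/103, 26/103, 221/103]
R5 ← R5 − (10/3)·R4: [0, 0, 0, 0, 0, 0]
R6 ← R6 − (13/6)·R4: [0, 0, 0, 0, 0, 0]
The echelon form has 4 nonzero rows, and every pivot lies in the first 5 columns, so rank(P) = rank([P|b]) = 4.
The system is consistent.
rank = 4 < 5 unknowns, so there are infinitely many solutions.

infinite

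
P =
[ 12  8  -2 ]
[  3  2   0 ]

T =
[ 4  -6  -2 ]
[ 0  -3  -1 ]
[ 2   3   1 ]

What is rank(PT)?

First compute PT:
[[ 44, -102, -34],
 [ 12, -24,  -8]]
Now row reduce the product.
R2 ← R2 − (3/11)·R1: [0, 42/11, 14/11]
2 nonzero rows, so rank(PT) = 2.

2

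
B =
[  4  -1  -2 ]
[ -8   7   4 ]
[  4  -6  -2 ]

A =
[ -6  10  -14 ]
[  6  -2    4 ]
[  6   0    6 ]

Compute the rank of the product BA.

2

First compute BA:
[[-42,  42, -72],
 [114, -94, 164],
 [-72,  52, -92]]
Now row reduce the product.
R2 ← R2 + (19/7)·R1: [0, 20, -220/7]
R3 ← R3 − (12/7)·R1: [0, -20, 220/7]
R3 ← R3 + R2: [0, 0, 0]
2 nonzero rows, so rank(BA) = 2.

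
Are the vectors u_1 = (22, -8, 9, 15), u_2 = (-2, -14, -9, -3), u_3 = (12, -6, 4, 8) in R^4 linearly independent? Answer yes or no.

Form the matrix with these vectors as rows and row reduce.
R2 ← R2 + (1/11)·R1: [0, -162/11, -90/11, -18/11]
R3 ← R3 − (6/11)·R1: [0, -18/11, -10/11, -2/11]
R3 ← R3 − (1/9)·R2: [0, 0, 0, 0]
2 nonzero rows, so the 3 vectors span a space of dimension 2.
Since 2 < 3, the vectors are linearly dependent.

no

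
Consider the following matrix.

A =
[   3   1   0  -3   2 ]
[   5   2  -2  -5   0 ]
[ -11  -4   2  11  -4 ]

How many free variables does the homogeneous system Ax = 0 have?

3

Row reduce to echelon form.
R2 ← R2 − (5/3)·R1: [0, 1/3, -2, 0, -10/3]
R3 ← R3 + (11/3)·R1: [0, -1/3, 2, 0, 10/3]
R3 ← R3 + R2: [0, 0, 0, 0, 0]
2 nonzero rows, so rank(A) = 2.
A has 5 columns; by rank–nullity, nullity = 5 − 2 = 3.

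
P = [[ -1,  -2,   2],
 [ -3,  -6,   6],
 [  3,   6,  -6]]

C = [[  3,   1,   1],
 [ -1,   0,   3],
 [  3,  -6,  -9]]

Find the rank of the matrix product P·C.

1

First compute PC:
[[  5, -13, -25],
 [ 15, -39, -75],
 [-15,  39,  75]]
Now row reduce the product.
R2 ← R2 − (3)·R1: [0, 0, 0]
R3 ← R3 + (3)·R1: [0, 0, 0]
1 nonzero row, so rank(PC) = 1.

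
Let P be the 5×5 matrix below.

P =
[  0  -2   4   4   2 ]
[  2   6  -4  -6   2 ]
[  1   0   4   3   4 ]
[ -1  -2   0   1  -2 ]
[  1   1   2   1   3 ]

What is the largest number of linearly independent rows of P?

2

Row reduce to echelon form.
Swap R1 ↔ R2
R3 ← R3 − (1/2)·R1: [0, -3, 6, 6, 3]
R4 ← R4 + (1/2)·R1: [0, 1, -2, -2, -1]
R5 ← R5 − (1/2)·R1: [0, -2, 4, 4, 2]
R3 ← R3 − (3/2)·R2: [0, 0, 0, 0, 0]
R4 ← R4 + (1/2)·R2: [0, 0, 0, 0, 0]
R5 ← R5 − R2: [0, 0, 0, 0, 0]
Echelon form has 2 nonzero rows, so rank(P) = 2.
The rank gives the maximum number of linearly independent rows: 2.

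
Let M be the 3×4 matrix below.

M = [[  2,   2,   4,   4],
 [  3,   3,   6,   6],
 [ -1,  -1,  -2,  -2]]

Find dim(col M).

Row reduce to echelon form.
R2 ← R2 − (3/2)·R1: [0, 0, 0, 0]
R3 ← R3 + (1/2)·R1: [0, 0, 0, 0]
Echelon form has 1 nonzero row, so rank(M) = 1.
The column space has dimension equal to the rank: 1.

1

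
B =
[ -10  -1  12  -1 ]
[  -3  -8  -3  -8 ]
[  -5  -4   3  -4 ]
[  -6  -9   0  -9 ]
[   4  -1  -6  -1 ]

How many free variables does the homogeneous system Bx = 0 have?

2

Row reduce to echelon form.
R2 ← R2 − (3/10)·R1: [0, -77/10, -33/5, -77/10]
R3 ← R3 − (1/2)·R1: [0, -7/2, -3, -7/2]
R4 ← R4 − (3/5)·R1: [0, -42/5, -36/5, -42/5]
R5 ← R5 + (2/5)·R1: [0, -7/5, -6/5, -7/5]
R3 ← R3 − (5/11)·R2: [0, 0, 0, 0]
R4 ← R4 − (12/11)·R2: [0, 0, 0, 0]
R5 ← R5 − (2/11)·R2: [0, 0, 0, 0]
2 nonzero rows, so rank(B) = 2.
B has 4 columns; by rank–nullity, nullity = 4 − 2 = 2.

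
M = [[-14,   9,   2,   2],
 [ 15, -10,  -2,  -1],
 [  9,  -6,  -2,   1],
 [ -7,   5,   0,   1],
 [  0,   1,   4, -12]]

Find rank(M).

Row reduce to echelon form.
R2 ← R2 + (15/14)·R1: [0, -5/14, 1/7, 8/7]
R3 ← R3 + (9/14)·R1: [0, -3/14, -5/7, 16/7]
R4 ← R4 − (1/2)·R1: [0, 1/2, -1, 0]
R3 ← R3 − (3/5)·R2: [0, 0, -4/5, 8/5]
R4 ← R4 + (7/5)·R2: [0, 0, -4/5, 8/5]
R5 ← R5 + (14/5)·R2: [0, 0, 22/5, -44/5]
R4 ← R4 − R3: [0, 0, 0, 0]
R5 ← R5 + (11/2)·R3: [0, 0, 0, 0]
Echelon form has 3 nonzero rows, so rank(M) = 3.

3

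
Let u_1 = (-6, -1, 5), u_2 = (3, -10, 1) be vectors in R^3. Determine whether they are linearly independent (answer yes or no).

Form the matrix with these vectors as rows and row reduce.
R2 ← R2 + (1/2)·R1: [0, -21/2, 7/2]
2 nonzero rows, so the 2 vectors span a space of dimension 2.
Since 2 = 2, the vectors are linearly independent.

yes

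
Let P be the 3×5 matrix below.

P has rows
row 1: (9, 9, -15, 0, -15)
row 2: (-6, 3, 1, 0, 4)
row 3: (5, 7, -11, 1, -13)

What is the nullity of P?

Row reduce to echelon form.
R2 ← R2 + (2/3)·R1: [0, 9, -9, 0, -6]
R3 ← R3 − (5/9)·R1: [0, 2, -8/3, 1, -14/3]
R3 ← R3 − (2/9)·R2: [0, 0, -2/3, 1, -10/3]
3 nonzero rows, so rank(P) = 3.
P has 5 columns; by rank–nullity, nullity = 5 − 3 = 2.

2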